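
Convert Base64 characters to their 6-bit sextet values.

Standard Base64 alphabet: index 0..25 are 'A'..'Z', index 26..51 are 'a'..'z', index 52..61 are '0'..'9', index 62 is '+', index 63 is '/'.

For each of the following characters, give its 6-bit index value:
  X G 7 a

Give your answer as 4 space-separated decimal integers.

Answer: 23 6 59 26

Derivation:
'X': A..Z range, ord('X') − ord('A') = 23
'G': A..Z range, ord('G') − ord('A') = 6
'7': 0..9 range, 52 + ord('7') − ord('0') = 59
'a': a..z range, 26 + ord('a') − ord('a') = 26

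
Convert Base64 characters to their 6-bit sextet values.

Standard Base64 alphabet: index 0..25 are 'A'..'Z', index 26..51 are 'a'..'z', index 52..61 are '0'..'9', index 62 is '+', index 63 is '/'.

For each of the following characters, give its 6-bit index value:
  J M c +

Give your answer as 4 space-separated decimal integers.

'J': A..Z range, ord('J') − ord('A') = 9
'M': A..Z range, ord('M') − ord('A') = 12
'c': a..z range, 26 + ord('c') − ord('a') = 28
'+': index 62

Answer: 9 12 28 62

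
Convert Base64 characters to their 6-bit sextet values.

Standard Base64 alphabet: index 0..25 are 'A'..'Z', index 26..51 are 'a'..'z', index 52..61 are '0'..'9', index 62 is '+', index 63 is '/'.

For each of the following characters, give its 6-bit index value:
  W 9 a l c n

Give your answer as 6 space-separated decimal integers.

'W': A..Z range, ord('W') − ord('A') = 22
'9': 0..9 range, 52 + ord('9') − ord('0') = 61
'a': a..z range, 26 + ord('a') − ord('a') = 26
'l': a..z range, 26 + ord('l') − ord('a') = 37
'c': a..z range, 26 + ord('c') − ord('a') = 28
'n': a..z range, 26 + ord('n') − ord('a') = 39

Answer: 22 61 26 37 28 39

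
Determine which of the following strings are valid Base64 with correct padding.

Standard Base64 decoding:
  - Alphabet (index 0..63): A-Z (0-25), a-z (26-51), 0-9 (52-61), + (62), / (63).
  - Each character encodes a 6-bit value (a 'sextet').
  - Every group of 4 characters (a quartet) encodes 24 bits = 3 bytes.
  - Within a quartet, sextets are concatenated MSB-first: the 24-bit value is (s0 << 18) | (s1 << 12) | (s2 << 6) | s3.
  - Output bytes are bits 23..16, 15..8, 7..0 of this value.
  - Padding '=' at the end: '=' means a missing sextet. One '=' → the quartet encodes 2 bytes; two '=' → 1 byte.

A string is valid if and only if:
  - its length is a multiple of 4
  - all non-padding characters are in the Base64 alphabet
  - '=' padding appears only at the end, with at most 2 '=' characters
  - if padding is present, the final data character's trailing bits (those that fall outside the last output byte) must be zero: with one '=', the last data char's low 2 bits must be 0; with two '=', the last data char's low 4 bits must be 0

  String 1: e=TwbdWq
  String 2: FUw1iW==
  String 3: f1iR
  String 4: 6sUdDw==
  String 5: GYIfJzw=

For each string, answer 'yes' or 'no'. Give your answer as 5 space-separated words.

String 1: 'e=TwbdWq' → invalid (bad char(s): ['=']; '=' in middle)
String 2: 'FUw1iW==' → invalid (bad trailing bits)
String 3: 'f1iR' → valid
String 4: '6sUdDw==' → valid
String 5: 'GYIfJzw=' → valid

Answer: no no yes yes yes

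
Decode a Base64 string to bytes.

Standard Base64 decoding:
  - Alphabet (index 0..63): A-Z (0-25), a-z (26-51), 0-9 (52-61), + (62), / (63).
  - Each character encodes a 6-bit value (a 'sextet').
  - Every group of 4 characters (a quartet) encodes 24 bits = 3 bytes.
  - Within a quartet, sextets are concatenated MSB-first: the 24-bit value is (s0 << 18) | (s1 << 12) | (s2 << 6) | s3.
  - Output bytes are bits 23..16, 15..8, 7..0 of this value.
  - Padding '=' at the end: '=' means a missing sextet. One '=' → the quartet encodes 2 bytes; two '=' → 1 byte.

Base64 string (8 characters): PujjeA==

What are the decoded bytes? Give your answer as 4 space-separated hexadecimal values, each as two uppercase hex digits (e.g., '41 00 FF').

After char 0 ('P'=15): chars_in_quartet=1 acc=0xF bytes_emitted=0
After char 1 ('u'=46): chars_in_quartet=2 acc=0x3EE bytes_emitted=0
After char 2 ('j'=35): chars_in_quartet=3 acc=0xFBA3 bytes_emitted=0
After char 3 ('j'=35): chars_in_quartet=4 acc=0x3EE8E3 -> emit 3E E8 E3, reset; bytes_emitted=3
After char 4 ('e'=30): chars_in_quartet=1 acc=0x1E bytes_emitted=3
After char 5 ('A'=0): chars_in_quartet=2 acc=0x780 bytes_emitted=3
Padding '==': partial quartet acc=0x780 -> emit 78; bytes_emitted=4

Answer: 3E E8 E3 78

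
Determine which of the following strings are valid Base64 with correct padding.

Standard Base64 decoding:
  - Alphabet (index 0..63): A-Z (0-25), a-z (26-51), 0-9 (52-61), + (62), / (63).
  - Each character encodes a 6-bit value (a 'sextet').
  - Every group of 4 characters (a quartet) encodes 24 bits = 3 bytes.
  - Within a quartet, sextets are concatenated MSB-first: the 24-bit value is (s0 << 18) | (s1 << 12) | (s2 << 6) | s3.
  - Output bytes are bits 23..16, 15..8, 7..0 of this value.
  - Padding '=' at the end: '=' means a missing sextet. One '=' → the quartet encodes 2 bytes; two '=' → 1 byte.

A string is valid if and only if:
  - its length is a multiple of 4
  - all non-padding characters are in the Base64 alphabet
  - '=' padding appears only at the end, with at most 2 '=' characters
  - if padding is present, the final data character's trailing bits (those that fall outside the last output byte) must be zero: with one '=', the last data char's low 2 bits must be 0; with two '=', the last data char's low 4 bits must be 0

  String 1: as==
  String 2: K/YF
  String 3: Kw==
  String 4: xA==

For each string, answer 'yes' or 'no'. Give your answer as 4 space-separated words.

String 1: 'as==' → invalid (bad trailing bits)
String 2: 'K/YF' → valid
String 3: 'Kw==' → valid
String 4: 'xA==' → valid

Answer: no yes yes yes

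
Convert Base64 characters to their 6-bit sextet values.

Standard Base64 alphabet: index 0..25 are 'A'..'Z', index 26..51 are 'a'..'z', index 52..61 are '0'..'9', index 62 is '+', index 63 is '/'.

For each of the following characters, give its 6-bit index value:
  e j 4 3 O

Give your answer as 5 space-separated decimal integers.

Answer: 30 35 56 55 14

Derivation:
'e': a..z range, 26 + ord('e') − ord('a') = 30
'j': a..z range, 26 + ord('j') − ord('a') = 35
'4': 0..9 range, 52 + ord('4') − ord('0') = 56
'3': 0..9 range, 52 + ord('3') − ord('0') = 55
'O': A..Z range, ord('O') − ord('A') = 14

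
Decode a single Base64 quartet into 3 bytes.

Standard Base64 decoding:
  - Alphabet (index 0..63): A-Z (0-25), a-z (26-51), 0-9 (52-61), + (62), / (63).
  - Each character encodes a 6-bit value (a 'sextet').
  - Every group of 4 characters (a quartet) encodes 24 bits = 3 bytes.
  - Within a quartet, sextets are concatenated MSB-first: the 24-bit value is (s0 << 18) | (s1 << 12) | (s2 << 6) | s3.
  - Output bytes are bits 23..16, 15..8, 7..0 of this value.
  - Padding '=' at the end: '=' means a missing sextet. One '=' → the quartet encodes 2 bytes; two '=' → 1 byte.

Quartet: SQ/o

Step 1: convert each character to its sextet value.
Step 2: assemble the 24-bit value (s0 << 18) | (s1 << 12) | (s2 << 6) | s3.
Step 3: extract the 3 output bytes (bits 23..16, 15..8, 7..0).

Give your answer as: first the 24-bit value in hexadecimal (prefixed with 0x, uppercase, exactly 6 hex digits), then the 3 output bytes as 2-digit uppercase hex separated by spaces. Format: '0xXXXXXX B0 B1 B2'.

Answer: 0x490FE8 49 0F E8

Derivation:
Sextets: S=18, Q=16, /=63, o=40
24-bit: (18<<18) | (16<<12) | (63<<6) | 40
      = 0x480000 | 0x010000 | 0x000FC0 | 0x000028
      = 0x490FE8
Bytes: (v>>16)&0xFF=49, (v>>8)&0xFF=0F, v&0xFF=E8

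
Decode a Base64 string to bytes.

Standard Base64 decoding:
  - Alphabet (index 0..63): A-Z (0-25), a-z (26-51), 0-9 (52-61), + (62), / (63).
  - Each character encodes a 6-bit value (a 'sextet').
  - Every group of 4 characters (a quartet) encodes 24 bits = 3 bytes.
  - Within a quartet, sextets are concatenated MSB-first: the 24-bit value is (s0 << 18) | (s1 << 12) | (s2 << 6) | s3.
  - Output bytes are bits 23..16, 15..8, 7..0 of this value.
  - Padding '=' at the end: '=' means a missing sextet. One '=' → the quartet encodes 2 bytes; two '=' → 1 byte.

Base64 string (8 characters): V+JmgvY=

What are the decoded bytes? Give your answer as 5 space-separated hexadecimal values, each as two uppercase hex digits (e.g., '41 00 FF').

After char 0 ('V'=21): chars_in_quartet=1 acc=0x15 bytes_emitted=0
After char 1 ('+'=62): chars_in_quartet=2 acc=0x57E bytes_emitted=0
After char 2 ('J'=9): chars_in_quartet=3 acc=0x15F89 bytes_emitted=0
After char 3 ('m'=38): chars_in_quartet=4 acc=0x57E266 -> emit 57 E2 66, reset; bytes_emitted=3
After char 4 ('g'=32): chars_in_quartet=1 acc=0x20 bytes_emitted=3
After char 5 ('v'=47): chars_in_quartet=2 acc=0x82F bytes_emitted=3
After char 6 ('Y'=24): chars_in_quartet=3 acc=0x20BD8 bytes_emitted=3
Padding '=': partial quartet acc=0x20BD8 -> emit 82 F6; bytes_emitted=5

Answer: 57 E2 66 82 F6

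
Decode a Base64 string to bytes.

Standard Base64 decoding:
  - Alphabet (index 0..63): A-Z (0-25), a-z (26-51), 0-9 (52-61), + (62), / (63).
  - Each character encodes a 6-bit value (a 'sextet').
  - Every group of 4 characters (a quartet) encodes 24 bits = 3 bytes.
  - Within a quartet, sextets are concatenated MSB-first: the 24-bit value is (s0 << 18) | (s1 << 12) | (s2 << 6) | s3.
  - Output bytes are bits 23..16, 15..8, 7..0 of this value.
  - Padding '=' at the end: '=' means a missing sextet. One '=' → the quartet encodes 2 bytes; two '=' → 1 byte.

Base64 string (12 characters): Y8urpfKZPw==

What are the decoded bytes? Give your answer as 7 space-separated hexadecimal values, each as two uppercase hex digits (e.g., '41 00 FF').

After char 0 ('Y'=24): chars_in_quartet=1 acc=0x18 bytes_emitted=0
After char 1 ('8'=60): chars_in_quartet=2 acc=0x63C bytes_emitted=0
After char 2 ('u'=46): chars_in_quartet=3 acc=0x18F2E bytes_emitted=0
After char 3 ('r'=43): chars_in_quartet=4 acc=0x63CBAB -> emit 63 CB AB, reset; bytes_emitted=3
After char 4 ('p'=41): chars_in_quartet=1 acc=0x29 bytes_emitted=3
After char 5 ('f'=31): chars_in_quartet=2 acc=0xA5F bytes_emitted=3
After char 6 ('K'=10): chars_in_quartet=3 acc=0x297CA bytes_emitted=3
After char 7 ('Z'=25): chars_in_quartet=4 acc=0xA5F299 -> emit A5 F2 99, reset; bytes_emitted=6
After char 8 ('P'=15): chars_in_quartet=1 acc=0xF bytes_emitted=6
After char 9 ('w'=48): chars_in_quartet=2 acc=0x3F0 bytes_emitted=6
Padding '==': partial quartet acc=0x3F0 -> emit 3F; bytes_emitted=7

Answer: 63 CB AB A5 F2 99 3F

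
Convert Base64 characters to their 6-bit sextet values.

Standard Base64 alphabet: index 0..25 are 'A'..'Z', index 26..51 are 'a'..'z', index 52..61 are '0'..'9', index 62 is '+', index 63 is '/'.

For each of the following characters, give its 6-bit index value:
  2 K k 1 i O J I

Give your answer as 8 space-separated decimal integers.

'2': 0..9 range, 52 + ord('2') − ord('0') = 54
'K': A..Z range, ord('K') − ord('A') = 10
'k': a..z range, 26 + ord('k') − ord('a') = 36
'1': 0..9 range, 52 + ord('1') − ord('0') = 53
'i': a..z range, 26 + ord('i') − ord('a') = 34
'O': A..Z range, ord('O') − ord('A') = 14
'J': A..Z range, ord('J') − ord('A') = 9
'I': A..Z range, ord('I') − ord('A') = 8

Answer: 54 10 36 53 34 14 9 8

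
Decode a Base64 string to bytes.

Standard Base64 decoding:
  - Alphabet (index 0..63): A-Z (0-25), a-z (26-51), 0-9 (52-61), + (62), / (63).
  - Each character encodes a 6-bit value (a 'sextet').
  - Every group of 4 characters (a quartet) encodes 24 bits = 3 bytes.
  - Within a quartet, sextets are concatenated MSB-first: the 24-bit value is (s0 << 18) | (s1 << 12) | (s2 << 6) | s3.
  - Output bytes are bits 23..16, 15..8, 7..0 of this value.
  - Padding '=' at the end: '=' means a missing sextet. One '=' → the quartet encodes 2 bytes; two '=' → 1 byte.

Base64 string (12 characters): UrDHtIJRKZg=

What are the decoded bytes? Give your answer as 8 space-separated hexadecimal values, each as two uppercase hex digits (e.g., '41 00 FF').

Answer: 52 B0 C7 B4 82 51 29 98

Derivation:
After char 0 ('U'=20): chars_in_quartet=1 acc=0x14 bytes_emitted=0
After char 1 ('r'=43): chars_in_quartet=2 acc=0x52B bytes_emitted=0
After char 2 ('D'=3): chars_in_quartet=3 acc=0x14AC3 bytes_emitted=0
After char 3 ('H'=7): chars_in_quartet=4 acc=0x52B0C7 -> emit 52 B0 C7, reset; bytes_emitted=3
After char 4 ('t'=45): chars_in_quartet=1 acc=0x2D bytes_emitted=3
After char 5 ('I'=8): chars_in_quartet=2 acc=0xB48 bytes_emitted=3
After char 6 ('J'=9): chars_in_quartet=3 acc=0x2D209 bytes_emitted=3
After char 7 ('R'=17): chars_in_quartet=4 acc=0xB48251 -> emit B4 82 51, reset; bytes_emitted=6
After char 8 ('K'=10): chars_in_quartet=1 acc=0xA bytes_emitted=6
After char 9 ('Z'=25): chars_in_quartet=2 acc=0x299 bytes_emitted=6
After char 10 ('g'=32): chars_in_quartet=3 acc=0xA660 bytes_emitted=6
Padding '=': partial quartet acc=0xA660 -> emit 29 98; bytes_emitted=8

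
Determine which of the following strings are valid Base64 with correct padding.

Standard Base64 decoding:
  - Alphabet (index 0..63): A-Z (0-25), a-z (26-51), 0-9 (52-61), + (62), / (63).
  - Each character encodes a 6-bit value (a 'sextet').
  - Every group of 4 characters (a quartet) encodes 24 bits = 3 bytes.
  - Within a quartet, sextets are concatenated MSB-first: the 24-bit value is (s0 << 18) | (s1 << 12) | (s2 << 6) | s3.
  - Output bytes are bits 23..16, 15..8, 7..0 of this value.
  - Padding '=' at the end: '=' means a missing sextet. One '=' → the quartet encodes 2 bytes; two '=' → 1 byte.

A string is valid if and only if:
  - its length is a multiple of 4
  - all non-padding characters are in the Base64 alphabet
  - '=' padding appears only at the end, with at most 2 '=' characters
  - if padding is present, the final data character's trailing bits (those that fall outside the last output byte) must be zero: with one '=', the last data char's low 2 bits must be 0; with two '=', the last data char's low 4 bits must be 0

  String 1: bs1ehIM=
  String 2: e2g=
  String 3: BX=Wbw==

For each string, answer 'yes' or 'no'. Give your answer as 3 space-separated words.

Answer: yes yes no

Derivation:
String 1: 'bs1ehIM=' → valid
String 2: 'e2g=' → valid
String 3: 'BX=Wbw==' → invalid (bad char(s): ['=']; '=' in middle)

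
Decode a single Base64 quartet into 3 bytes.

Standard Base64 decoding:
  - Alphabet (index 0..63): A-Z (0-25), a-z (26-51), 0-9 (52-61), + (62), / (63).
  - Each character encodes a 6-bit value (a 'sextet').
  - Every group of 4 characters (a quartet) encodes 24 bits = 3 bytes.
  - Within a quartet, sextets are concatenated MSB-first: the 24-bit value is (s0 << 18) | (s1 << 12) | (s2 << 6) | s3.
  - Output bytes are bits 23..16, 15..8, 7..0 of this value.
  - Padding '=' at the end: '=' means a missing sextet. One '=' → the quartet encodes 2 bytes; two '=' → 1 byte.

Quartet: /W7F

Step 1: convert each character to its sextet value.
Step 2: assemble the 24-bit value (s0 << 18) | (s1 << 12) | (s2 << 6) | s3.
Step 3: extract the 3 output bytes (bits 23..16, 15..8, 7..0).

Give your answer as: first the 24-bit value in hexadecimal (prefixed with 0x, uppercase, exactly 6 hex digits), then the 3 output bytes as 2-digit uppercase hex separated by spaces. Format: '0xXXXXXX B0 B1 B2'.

Sextets: /=63, W=22, 7=59, F=5
24-bit: (63<<18) | (22<<12) | (59<<6) | 5
      = 0xFC0000 | 0x016000 | 0x000EC0 | 0x000005
      = 0xFD6EC5
Bytes: (v>>16)&0xFF=FD, (v>>8)&0xFF=6E, v&0xFF=C5

Answer: 0xFD6EC5 FD 6E C5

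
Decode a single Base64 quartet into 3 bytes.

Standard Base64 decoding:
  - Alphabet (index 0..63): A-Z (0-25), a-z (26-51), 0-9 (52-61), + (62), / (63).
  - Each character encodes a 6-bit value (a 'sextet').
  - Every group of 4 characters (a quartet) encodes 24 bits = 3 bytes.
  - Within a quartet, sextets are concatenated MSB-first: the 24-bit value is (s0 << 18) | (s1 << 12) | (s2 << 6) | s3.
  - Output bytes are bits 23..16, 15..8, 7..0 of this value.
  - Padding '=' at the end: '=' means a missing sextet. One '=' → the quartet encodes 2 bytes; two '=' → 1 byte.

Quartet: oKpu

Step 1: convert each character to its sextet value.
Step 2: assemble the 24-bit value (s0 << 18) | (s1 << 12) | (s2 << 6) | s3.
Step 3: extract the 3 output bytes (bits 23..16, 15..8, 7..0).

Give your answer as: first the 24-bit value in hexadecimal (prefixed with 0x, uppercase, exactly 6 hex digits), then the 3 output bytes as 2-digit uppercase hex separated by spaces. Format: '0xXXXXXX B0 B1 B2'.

Answer: 0xA0AA6E A0 AA 6E

Derivation:
Sextets: o=40, K=10, p=41, u=46
24-bit: (40<<18) | (10<<12) | (41<<6) | 46
      = 0xA00000 | 0x00A000 | 0x000A40 | 0x00002E
      = 0xA0AA6E
Bytes: (v>>16)&0xFF=A0, (v>>8)&0xFF=AA, v&0xFF=6E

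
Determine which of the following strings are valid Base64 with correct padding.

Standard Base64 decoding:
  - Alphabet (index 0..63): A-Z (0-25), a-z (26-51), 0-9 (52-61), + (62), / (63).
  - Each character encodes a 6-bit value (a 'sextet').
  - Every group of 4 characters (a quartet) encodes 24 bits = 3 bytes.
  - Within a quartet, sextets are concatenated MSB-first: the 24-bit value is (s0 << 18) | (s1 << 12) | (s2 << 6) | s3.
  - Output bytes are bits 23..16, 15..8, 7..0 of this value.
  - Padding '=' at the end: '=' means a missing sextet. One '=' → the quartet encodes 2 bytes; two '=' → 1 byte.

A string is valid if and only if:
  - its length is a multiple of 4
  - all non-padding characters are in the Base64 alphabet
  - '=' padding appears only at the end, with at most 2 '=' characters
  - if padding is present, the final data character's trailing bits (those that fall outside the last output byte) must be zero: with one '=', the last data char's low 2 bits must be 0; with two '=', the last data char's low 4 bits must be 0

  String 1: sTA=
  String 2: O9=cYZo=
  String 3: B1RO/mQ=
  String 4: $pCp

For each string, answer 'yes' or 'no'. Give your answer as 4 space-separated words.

String 1: 'sTA=' → valid
String 2: 'O9=cYZo=' → invalid (bad char(s): ['=']; '=' in middle)
String 3: 'B1RO/mQ=' → valid
String 4: '$pCp' → invalid (bad char(s): ['$'])

Answer: yes no yes no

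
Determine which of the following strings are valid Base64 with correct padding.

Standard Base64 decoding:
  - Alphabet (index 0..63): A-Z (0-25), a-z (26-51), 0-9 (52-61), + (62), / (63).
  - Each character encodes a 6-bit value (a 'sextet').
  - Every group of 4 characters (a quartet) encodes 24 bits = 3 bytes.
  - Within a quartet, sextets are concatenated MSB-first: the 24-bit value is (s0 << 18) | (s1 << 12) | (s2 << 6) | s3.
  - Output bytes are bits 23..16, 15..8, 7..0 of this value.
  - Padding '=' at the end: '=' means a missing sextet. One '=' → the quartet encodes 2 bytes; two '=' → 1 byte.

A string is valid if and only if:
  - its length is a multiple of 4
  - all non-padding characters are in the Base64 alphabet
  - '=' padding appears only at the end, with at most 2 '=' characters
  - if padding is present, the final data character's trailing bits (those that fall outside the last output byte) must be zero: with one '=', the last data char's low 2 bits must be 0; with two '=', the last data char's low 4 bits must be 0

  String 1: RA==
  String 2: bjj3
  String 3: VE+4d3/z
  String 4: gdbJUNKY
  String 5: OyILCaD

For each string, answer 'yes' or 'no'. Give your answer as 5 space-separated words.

String 1: 'RA==' → valid
String 2: 'bjj3' → valid
String 3: 'VE+4d3/z' → valid
String 4: 'gdbJUNKY' → valid
String 5: 'OyILCaD' → invalid (len=7 not mult of 4)

Answer: yes yes yes yes no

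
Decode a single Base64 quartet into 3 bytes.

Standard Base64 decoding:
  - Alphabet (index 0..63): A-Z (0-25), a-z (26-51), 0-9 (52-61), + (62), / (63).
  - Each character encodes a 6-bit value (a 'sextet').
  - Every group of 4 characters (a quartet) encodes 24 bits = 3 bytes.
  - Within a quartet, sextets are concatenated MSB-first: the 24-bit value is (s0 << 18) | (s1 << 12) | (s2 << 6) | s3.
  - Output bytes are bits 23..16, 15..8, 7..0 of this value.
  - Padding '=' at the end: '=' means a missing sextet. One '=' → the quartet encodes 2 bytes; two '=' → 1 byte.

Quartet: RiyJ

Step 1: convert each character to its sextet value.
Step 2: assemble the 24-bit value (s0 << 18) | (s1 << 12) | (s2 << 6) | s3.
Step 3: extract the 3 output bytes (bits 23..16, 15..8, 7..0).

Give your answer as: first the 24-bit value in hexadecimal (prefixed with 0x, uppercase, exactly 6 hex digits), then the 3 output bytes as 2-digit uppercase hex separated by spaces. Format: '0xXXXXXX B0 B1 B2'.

Answer: 0x462C89 46 2C 89

Derivation:
Sextets: R=17, i=34, y=50, J=9
24-bit: (17<<18) | (34<<12) | (50<<6) | 9
      = 0x440000 | 0x022000 | 0x000C80 | 0x000009
      = 0x462C89
Bytes: (v>>16)&0xFF=46, (v>>8)&0xFF=2C, v&0xFF=89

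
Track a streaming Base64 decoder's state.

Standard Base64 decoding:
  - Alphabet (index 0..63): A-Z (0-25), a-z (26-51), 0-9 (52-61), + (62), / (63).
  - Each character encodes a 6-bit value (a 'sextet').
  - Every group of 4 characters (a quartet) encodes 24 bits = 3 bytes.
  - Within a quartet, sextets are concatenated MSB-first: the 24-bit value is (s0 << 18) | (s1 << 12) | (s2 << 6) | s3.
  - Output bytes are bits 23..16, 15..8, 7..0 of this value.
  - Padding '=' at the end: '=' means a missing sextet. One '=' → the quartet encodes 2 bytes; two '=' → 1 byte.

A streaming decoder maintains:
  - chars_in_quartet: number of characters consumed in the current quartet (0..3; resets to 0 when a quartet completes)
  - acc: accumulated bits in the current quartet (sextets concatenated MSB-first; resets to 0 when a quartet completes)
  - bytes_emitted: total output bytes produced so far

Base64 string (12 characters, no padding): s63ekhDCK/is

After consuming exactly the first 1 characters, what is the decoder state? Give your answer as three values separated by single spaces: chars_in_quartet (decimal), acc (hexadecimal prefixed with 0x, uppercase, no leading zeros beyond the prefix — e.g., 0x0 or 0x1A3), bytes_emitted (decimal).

After char 0 ('s'=44): chars_in_quartet=1 acc=0x2C bytes_emitted=0

Answer: 1 0x2C 0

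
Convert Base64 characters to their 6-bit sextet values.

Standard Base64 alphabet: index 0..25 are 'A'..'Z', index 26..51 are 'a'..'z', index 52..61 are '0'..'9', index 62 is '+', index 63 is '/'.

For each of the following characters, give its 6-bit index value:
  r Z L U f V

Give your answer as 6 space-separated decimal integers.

'r': a..z range, 26 + ord('r') − ord('a') = 43
'Z': A..Z range, ord('Z') − ord('A') = 25
'L': A..Z range, ord('L') − ord('A') = 11
'U': A..Z range, ord('U') − ord('A') = 20
'f': a..z range, 26 + ord('f') − ord('a') = 31
'V': A..Z range, ord('V') − ord('A') = 21

Answer: 43 25 11 20 31 21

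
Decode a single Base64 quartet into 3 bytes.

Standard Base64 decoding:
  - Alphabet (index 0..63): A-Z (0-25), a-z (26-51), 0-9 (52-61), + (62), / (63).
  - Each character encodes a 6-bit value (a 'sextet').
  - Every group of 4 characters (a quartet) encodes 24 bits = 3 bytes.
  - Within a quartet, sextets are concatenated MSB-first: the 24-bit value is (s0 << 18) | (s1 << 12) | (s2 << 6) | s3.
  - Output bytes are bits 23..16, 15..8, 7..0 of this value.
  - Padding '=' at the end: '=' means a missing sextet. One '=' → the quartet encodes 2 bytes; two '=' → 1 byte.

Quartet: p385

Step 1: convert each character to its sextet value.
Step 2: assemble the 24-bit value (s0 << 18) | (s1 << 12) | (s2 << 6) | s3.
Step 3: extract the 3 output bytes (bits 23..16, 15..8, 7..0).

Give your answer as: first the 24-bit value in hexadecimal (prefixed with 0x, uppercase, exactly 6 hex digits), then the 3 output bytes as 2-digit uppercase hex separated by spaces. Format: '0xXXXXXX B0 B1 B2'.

Answer: 0xA77F39 A7 7F 39

Derivation:
Sextets: p=41, 3=55, 8=60, 5=57
24-bit: (41<<18) | (55<<12) | (60<<6) | 57
      = 0xA40000 | 0x037000 | 0x000F00 | 0x000039
      = 0xA77F39
Bytes: (v>>16)&0xFF=A7, (v>>8)&0xFF=7F, v&0xFF=39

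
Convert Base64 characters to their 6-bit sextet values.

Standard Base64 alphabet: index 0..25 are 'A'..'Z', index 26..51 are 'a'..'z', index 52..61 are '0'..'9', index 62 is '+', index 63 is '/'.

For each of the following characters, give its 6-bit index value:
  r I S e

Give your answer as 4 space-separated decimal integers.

'r': a..z range, 26 + ord('r') − ord('a') = 43
'I': A..Z range, ord('I') − ord('A') = 8
'S': A..Z range, ord('S') − ord('A') = 18
'e': a..z range, 26 + ord('e') − ord('a') = 30

Answer: 43 8 18 30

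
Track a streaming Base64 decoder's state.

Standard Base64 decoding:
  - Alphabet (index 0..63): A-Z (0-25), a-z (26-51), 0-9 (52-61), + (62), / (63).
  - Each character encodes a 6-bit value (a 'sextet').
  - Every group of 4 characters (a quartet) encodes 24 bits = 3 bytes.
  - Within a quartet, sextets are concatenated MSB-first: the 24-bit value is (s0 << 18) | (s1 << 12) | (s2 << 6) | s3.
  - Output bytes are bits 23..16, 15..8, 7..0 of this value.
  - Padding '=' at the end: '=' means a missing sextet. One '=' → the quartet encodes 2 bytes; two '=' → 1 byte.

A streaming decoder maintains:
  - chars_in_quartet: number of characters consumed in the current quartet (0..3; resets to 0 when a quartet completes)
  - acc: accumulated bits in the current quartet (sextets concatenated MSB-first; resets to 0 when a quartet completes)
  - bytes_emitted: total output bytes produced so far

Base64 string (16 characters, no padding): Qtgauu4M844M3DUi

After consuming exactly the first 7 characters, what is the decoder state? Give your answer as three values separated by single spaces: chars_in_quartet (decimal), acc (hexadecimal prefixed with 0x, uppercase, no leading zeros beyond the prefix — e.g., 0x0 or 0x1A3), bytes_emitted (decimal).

After char 0 ('Q'=16): chars_in_quartet=1 acc=0x10 bytes_emitted=0
After char 1 ('t'=45): chars_in_quartet=2 acc=0x42D bytes_emitted=0
After char 2 ('g'=32): chars_in_quartet=3 acc=0x10B60 bytes_emitted=0
After char 3 ('a'=26): chars_in_quartet=4 acc=0x42D81A -> emit 42 D8 1A, reset; bytes_emitted=3
After char 4 ('u'=46): chars_in_quartet=1 acc=0x2E bytes_emitted=3
After char 5 ('u'=46): chars_in_quartet=2 acc=0xBAE bytes_emitted=3
After char 6 ('4'=56): chars_in_quartet=3 acc=0x2EBB8 bytes_emitted=3

Answer: 3 0x2EBB8 3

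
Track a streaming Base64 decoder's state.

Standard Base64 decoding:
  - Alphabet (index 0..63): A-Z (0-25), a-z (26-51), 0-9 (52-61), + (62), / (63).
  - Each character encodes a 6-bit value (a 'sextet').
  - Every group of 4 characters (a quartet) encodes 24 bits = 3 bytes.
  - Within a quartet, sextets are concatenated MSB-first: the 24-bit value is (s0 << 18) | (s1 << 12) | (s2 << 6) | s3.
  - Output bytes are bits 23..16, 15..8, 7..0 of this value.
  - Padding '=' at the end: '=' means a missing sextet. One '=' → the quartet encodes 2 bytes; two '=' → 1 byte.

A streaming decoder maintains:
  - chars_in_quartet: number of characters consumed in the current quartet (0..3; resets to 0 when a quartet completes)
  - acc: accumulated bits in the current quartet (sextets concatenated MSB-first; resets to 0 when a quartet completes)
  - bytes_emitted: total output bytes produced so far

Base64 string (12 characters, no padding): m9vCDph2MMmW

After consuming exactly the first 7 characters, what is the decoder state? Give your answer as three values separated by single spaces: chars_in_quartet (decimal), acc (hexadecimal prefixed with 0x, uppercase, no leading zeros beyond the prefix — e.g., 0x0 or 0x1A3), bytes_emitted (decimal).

After char 0 ('m'=38): chars_in_quartet=1 acc=0x26 bytes_emitted=0
After char 1 ('9'=61): chars_in_quartet=2 acc=0x9BD bytes_emitted=0
After char 2 ('v'=47): chars_in_quartet=3 acc=0x26F6F bytes_emitted=0
After char 3 ('C'=2): chars_in_quartet=4 acc=0x9BDBC2 -> emit 9B DB C2, reset; bytes_emitted=3
After char 4 ('D'=3): chars_in_quartet=1 acc=0x3 bytes_emitted=3
After char 5 ('p'=41): chars_in_quartet=2 acc=0xE9 bytes_emitted=3
After char 6 ('h'=33): chars_in_quartet=3 acc=0x3A61 bytes_emitted=3

Answer: 3 0x3A61 3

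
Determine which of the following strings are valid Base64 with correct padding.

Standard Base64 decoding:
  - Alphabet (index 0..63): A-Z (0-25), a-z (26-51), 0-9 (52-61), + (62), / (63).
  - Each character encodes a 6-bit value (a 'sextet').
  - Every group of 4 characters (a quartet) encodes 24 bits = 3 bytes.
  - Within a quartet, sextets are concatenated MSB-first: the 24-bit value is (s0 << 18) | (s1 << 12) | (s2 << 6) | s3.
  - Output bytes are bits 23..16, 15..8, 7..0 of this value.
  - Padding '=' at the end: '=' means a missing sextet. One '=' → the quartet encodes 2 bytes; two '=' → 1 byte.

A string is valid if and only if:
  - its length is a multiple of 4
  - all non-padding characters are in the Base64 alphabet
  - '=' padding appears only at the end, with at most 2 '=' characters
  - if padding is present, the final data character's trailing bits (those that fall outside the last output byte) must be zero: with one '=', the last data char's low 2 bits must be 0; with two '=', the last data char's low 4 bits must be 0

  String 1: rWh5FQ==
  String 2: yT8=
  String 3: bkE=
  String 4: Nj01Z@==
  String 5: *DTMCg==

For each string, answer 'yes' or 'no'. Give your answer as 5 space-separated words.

String 1: 'rWh5FQ==' → valid
String 2: 'yT8=' → valid
String 3: 'bkE=' → valid
String 4: 'Nj01Z@==' → invalid (bad char(s): ['@'])
String 5: '*DTMCg==' → invalid (bad char(s): ['*'])

Answer: yes yes yes no no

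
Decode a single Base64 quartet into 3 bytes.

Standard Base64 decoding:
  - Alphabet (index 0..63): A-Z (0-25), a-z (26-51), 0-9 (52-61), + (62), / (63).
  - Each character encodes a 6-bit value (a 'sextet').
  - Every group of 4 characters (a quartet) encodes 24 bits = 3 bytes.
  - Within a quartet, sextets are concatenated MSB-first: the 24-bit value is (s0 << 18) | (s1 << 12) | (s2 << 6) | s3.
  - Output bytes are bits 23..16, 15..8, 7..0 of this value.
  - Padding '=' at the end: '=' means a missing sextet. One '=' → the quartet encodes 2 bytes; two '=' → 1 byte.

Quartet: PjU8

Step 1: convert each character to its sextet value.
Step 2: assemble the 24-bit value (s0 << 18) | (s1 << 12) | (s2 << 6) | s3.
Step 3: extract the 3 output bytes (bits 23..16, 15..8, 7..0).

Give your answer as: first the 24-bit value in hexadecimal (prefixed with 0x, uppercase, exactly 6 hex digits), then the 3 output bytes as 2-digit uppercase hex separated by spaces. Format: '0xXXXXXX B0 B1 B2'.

Sextets: P=15, j=35, U=20, 8=60
24-bit: (15<<18) | (35<<12) | (20<<6) | 60
      = 0x3C0000 | 0x023000 | 0x000500 | 0x00003C
      = 0x3E353C
Bytes: (v>>16)&0xFF=3E, (v>>8)&0xFF=35, v&0xFF=3C

Answer: 0x3E353C 3E 35 3C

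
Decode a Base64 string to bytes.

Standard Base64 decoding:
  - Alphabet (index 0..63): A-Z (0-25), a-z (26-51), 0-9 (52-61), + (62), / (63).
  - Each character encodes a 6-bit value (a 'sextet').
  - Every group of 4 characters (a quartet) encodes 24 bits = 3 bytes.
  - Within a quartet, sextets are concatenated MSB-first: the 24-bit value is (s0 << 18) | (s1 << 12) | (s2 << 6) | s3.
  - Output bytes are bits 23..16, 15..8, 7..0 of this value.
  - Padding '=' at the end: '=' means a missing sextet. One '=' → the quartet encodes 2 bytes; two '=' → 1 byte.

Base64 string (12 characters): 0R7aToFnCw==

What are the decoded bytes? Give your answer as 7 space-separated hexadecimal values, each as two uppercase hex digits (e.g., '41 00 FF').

After char 0 ('0'=52): chars_in_quartet=1 acc=0x34 bytes_emitted=0
After char 1 ('R'=17): chars_in_quartet=2 acc=0xD11 bytes_emitted=0
After char 2 ('7'=59): chars_in_quartet=3 acc=0x3447B bytes_emitted=0
After char 3 ('a'=26): chars_in_quartet=4 acc=0xD11EDA -> emit D1 1E DA, reset; bytes_emitted=3
After char 4 ('T'=19): chars_in_quartet=1 acc=0x13 bytes_emitted=3
After char 5 ('o'=40): chars_in_quartet=2 acc=0x4E8 bytes_emitted=3
After char 6 ('F'=5): chars_in_quartet=3 acc=0x13A05 bytes_emitted=3
After char 7 ('n'=39): chars_in_quartet=4 acc=0x4E8167 -> emit 4E 81 67, reset; bytes_emitted=6
After char 8 ('C'=2): chars_in_quartet=1 acc=0x2 bytes_emitted=6
After char 9 ('w'=48): chars_in_quartet=2 acc=0xB0 bytes_emitted=6
Padding '==': partial quartet acc=0xB0 -> emit 0B; bytes_emitted=7

Answer: D1 1E DA 4E 81 67 0B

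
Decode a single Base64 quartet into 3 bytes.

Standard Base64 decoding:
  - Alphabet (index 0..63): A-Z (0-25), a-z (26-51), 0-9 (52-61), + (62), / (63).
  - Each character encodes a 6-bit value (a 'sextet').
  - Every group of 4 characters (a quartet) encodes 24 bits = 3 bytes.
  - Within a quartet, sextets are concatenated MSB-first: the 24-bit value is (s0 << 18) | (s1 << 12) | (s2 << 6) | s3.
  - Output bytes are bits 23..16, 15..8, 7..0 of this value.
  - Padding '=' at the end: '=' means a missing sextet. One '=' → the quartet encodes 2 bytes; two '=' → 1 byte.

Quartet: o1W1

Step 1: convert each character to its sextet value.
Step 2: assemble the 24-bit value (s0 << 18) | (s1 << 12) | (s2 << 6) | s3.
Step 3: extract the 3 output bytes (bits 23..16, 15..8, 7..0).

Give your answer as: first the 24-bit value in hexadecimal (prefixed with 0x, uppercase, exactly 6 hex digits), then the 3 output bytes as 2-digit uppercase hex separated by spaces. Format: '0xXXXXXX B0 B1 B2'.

Answer: 0xA355B5 A3 55 B5

Derivation:
Sextets: o=40, 1=53, W=22, 1=53
24-bit: (40<<18) | (53<<12) | (22<<6) | 53
      = 0xA00000 | 0x035000 | 0x000580 | 0x000035
      = 0xA355B5
Bytes: (v>>16)&0xFF=A3, (v>>8)&0xFF=55, v&0xFF=B5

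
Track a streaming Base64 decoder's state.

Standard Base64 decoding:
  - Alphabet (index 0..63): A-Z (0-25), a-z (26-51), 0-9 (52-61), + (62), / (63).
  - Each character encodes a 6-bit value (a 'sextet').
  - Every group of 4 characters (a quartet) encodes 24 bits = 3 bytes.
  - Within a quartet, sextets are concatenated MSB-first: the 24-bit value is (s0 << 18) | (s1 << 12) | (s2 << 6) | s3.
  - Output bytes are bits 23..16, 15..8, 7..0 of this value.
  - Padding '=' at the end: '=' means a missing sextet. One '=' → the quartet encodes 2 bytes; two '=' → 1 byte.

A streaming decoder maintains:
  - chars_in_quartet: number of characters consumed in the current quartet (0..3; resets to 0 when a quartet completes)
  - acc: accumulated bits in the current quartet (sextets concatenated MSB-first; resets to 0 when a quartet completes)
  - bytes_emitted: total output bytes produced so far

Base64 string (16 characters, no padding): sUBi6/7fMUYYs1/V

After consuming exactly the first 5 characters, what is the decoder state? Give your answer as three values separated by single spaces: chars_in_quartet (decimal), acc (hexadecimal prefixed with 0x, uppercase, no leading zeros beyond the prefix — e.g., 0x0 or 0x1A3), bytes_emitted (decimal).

Answer: 1 0x3A 3

Derivation:
After char 0 ('s'=44): chars_in_quartet=1 acc=0x2C bytes_emitted=0
After char 1 ('U'=20): chars_in_quartet=2 acc=0xB14 bytes_emitted=0
After char 2 ('B'=1): chars_in_quartet=3 acc=0x2C501 bytes_emitted=0
After char 3 ('i'=34): chars_in_quartet=4 acc=0xB14062 -> emit B1 40 62, reset; bytes_emitted=3
After char 4 ('6'=58): chars_in_quartet=1 acc=0x3A bytes_emitted=3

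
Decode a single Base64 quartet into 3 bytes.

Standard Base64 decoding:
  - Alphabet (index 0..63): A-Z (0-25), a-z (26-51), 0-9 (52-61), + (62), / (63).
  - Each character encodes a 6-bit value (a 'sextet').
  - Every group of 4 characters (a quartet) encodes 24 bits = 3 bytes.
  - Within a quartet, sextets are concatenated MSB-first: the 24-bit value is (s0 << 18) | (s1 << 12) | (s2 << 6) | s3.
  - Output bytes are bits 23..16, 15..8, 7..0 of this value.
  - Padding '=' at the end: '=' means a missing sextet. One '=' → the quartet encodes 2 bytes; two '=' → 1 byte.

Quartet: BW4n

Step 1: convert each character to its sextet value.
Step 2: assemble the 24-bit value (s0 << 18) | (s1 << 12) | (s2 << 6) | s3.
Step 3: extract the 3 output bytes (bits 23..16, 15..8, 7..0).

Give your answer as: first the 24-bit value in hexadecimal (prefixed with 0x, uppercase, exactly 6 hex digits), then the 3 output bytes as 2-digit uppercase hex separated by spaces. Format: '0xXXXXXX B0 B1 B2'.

Sextets: B=1, W=22, 4=56, n=39
24-bit: (1<<18) | (22<<12) | (56<<6) | 39
      = 0x040000 | 0x016000 | 0x000E00 | 0x000027
      = 0x056E27
Bytes: (v>>16)&0xFF=05, (v>>8)&0xFF=6E, v&0xFF=27

Answer: 0x056E27 05 6E 27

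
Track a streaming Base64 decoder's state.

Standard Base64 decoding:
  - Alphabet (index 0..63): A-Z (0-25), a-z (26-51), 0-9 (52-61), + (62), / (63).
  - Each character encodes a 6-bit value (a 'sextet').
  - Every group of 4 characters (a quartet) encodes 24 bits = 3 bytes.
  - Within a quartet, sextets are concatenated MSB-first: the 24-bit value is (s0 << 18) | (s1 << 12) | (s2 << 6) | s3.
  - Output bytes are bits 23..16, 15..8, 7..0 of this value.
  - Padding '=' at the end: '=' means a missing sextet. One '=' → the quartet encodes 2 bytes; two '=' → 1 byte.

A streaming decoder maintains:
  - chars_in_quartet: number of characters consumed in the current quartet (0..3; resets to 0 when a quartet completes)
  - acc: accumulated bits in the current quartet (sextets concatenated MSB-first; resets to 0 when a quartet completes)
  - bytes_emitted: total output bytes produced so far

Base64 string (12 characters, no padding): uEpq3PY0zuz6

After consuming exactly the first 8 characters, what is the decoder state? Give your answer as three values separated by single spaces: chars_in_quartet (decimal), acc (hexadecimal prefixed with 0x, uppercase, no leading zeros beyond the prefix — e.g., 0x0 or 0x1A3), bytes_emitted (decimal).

After char 0 ('u'=46): chars_in_quartet=1 acc=0x2E bytes_emitted=0
After char 1 ('E'=4): chars_in_quartet=2 acc=0xB84 bytes_emitted=0
After char 2 ('p'=41): chars_in_quartet=3 acc=0x2E129 bytes_emitted=0
After char 3 ('q'=42): chars_in_quartet=4 acc=0xB84A6A -> emit B8 4A 6A, reset; bytes_emitted=3
After char 4 ('3'=55): chars_in_quartet=1 acc=0x37 bytes_emitted=3
After char 5 ('P'=15): chars_in_quartet=2 acc=0xDCF bytes_emitted=3
After char 6 ('Y'=24): chars_in_quartet=3 acc=0x373D8 bytes_emitted=3
After char 7 ('0'=52): chars_in_quartet=4 acc=0xDCF634 -> emit DC F6 34, reset; bytes_emitted=6

Answer: 0 0x0 6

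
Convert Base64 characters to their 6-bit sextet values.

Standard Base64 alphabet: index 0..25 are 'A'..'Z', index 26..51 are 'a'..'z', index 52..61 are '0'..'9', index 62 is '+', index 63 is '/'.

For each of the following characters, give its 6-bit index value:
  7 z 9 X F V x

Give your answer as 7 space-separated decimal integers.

'7': 0..9 range, 52 + ord('7') − ord('0') = 59
'z': a..z range, 26 + ord('z') − ord('a') = 51
'9': 0..9 range, 52 + ord('9') − ord('0') = 61
'X': A..Z range, ord('X') − ord('A') = 23
'F': A..Z range, ord('F') − ord('A') = 5
'V': A..Z range, ord('V') − ord('A') = 21
'x': a..z range, 26 + ord('x') − ord('a') = 49

Answer: 59 51 61 23 5 21 49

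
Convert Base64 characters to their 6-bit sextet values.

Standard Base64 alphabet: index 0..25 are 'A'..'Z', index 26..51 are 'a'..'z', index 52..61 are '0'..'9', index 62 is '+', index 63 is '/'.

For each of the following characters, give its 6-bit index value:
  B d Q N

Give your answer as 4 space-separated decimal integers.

Answer: 1 29 16 13

Derivation:
'B': A..Z range, ord('B') − ord('A') = 1
'd': a..z range, 26 + ord('d') − ord('a') = 29
'Q': A..Z range, ord('Q') − ord('A') = 16
'N': A..Z range, ord('N') − ord('A') = 13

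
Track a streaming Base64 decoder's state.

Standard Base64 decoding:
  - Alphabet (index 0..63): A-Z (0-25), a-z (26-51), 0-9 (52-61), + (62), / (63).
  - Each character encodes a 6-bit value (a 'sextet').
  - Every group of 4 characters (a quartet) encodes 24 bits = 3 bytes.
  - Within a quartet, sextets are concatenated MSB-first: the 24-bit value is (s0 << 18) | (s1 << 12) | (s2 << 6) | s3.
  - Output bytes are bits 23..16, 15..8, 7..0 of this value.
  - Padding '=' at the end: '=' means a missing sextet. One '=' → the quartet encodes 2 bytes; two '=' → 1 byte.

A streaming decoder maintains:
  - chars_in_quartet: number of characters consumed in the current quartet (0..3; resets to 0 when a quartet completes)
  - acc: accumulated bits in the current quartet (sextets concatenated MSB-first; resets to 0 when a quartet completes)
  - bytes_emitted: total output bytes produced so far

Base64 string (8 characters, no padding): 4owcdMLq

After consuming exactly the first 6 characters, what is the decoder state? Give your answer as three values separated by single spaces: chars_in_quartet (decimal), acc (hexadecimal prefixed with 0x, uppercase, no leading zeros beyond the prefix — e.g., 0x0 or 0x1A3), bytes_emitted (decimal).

After char 0 ('4'=56): chars_in_quartet=1 acc=0x38 bytes_emitted=0
After char 1 ('o'=40): chars_in_quartet=2 acc=0xE28 bytes_emitted=0
After char 2 ('w'=48): chars_in_quartet=3 acc=0x38A30 bytes_emitted=0
After char 3 ('c'=28): chars_in_quartet=4 acc=0xE28C1C -> emit E2 8C 1C, reset; bytes_emitted=3
After char 4 ('d'=29): chars_in_quartet=1 acc=0x1D bytes_emitted=3
After char 5 ('M'=12): chars_in_quartet=2 acc=0x74C bytes_emitted=3

Answer: 2 0x74C 3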